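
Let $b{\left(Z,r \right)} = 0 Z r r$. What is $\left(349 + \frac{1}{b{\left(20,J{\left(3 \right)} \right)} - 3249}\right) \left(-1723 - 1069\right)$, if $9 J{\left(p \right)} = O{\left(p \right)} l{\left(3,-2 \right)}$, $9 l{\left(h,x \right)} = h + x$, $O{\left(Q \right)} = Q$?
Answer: $- \frac{3165848800}{3249} \approx -9.7441 \cdot 10^{5}$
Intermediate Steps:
$l{\left(h,x \right)} = \frac{h}{9} + \frac{x}{9}$ ($l{\left(h,x \right)} = \frac{h + x}{9} = \frac{h}{9} + \frac{x}{9}$)
$J{\left(p \right)} = \frac{p}{81}$ ($J{\left(p \right)} = \frac{p \left(\frac{1}{9} \cdot 3 + \frac{1}{9} \left(-2\right)\right)}{9} = \frac{p \left(\frac{1}{3} - \frac{2}{9}\right)}{9} = \frac{p \frac{1}{9}}{9} = \frac{\frac{1}{9} p}{9} = \frac{p}{81}$)
$b{\left(Z,r \right)} = 0$ ($b{\left(Z,r \right)} = 0 r r = 0 r = 0$)
$\left(349 + \frac{1}{b{\left(20,J{\left(3 \right)} \right)} - 3249}\right) \left(-1723 - 1069\right) = \left(349 + \frac{1}{0 - 3249}\right) \left(-1723 - 1069\right) = \left(349 + \frac{1}{-3249}\right) \left(-2792\right) = \left(349 - \frac{1}{3249}\right) \left(-2792\right) = \frac{1133900}{3249} \left(-2792\right) = - \frac{3165848800}{3249}$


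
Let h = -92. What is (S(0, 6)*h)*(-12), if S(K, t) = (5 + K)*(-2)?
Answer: -11040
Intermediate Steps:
S(K, t) = -10 - 2*K
(S(0, 6)*h)*(-12) = ((-10 - 2*0)*(-92))*(-12) = ((-10 + 0)*(-92))*(-12) = -10*(-92)*(-12) = 920*(-12) = -11040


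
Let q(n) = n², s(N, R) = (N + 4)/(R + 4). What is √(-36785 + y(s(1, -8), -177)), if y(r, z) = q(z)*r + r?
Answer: I*√303790/2 ≈ 275.59*I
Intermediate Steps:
s(N, R) = (4 + N)/(4 + R)
y(r, z) = r + r*z² (y(r, z) = z²*r + r = r*z² + r = r + r*z²)
√(-36785 + y(s(1, -8), -177)) = √(-36785 + ((4 + 1)/(4 - 8))*(1 + (-177)²)) = √(-36785 + (5/(-4))*(1 + 31329)) = √(-36785 - ¼*5*31330) = √(-36785 - 5/4*31330) = √(-36785 - 78325/2) = √(-151895/2) = I*√303790/2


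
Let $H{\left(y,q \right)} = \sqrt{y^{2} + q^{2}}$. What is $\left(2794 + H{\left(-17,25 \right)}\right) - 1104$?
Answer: $1690 + \sqrt{914} \approx 1720.2$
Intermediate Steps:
$H{\left(y,q \right)} = \sqrt{q^{2} + y^{2}}$
$\left(2794 + H{\left(-17,25 \right)}\right) - 1104 = \left(2794 + \sqrt{25^{2} + \left(-17\right)^{2}}\right) - 1104 = \left(2794 + \sqrt{625 + 289}\right) - 1104 = \left(2794 + \sqrt{914}\right) - 1104 = 1690 + \sqrt{914}$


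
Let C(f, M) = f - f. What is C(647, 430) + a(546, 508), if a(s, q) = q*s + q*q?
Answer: 535432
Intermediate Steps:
C(f, M) = 0
a(s, q) = q**2 + q*s (a(s, q) = q*s + q**2 = q**2 + q*s)
C(647, 430) + a(546, 508) = 0 + 508*(508 + 546) = 0 + 508*1054 = 0 + 535432 = 535432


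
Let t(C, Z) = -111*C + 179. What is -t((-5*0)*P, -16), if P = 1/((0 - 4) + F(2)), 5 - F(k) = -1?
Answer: -179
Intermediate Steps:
F(k) = 6 (F(k) = 5 - 1*(-1) = 5 + 1 = 6)
P = ½ (P = 1/((0 - 4) + 6) = 1/(-4 + 6) = 1/2 = ½ ≈ 0.50000)
t(C, Z) = 179 - 111*C
-t((-5*0)*P, -16) = -(179 - 111*(-5*0)/2) = -(179 - 0/2) = -(179 - 111*0) = -(179 + 0) = -1*179 = -179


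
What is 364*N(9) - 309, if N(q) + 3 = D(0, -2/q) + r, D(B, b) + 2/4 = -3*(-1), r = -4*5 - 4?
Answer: -9227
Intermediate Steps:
r = -24 (r = -20 - 4 = -24)
D(B, b) = 5/2 (D(B, b) = -1/2 - 3*(-1) = -1/2 + 3 = 5/2)
N(q) = -49/2 (N(q) = -3 + (5/2 - 24) = -3 - 43/2 = -49/2)
364*N(9) - 309 = 364*(-49/2) - 309 = -8918 - 309 = -9227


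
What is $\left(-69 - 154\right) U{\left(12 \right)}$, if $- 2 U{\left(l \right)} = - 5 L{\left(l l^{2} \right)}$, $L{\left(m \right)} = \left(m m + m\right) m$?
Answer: $-2878242232320$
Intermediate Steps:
$L{\left(m \right)} = m \left(m + m^{2}\right)$ ($L{\left(m \right)} = \left(m^{2} + m\right) m = \left(m + m^{2}\right) m = m \left(m + m^{2}\right)$)
$U{\left(l \right)} = \frac{5 l^{6} \left(1 + l^{3}\right)}{2}$ ($U{\left(l \right)} = - \frac{\left(-5\right) \left(l l^{2}\right)^{2} \left(1 + l l^{2}\right)}{2} = - \frac{\left(-5\right) \left(l^{3}\right)^{2} \left(1 + l^{3}\right)}{2} = - \frac{\left(-5\right) l^{6} \left(1 + l^{3}\right)}{2} = \frac{5 l^{6} \left(1 + l^{3}\right)}{2}$)
$\left(-69 - 154\right) U{\left(12 \right)} = \left(-69 - 154\right) \frac{5 \cdot 12^{6} \left(1 + 12^{3}\right)}{2} = - 223 \cdot \frac{5}{2} \cdot 2985984 \left(1 + 1728\right) = - 223 \cdot \frac{5}{2} \cdot 2985984 \cdot 1729 = \left(-223\right) 12906915840 = -2878242232320$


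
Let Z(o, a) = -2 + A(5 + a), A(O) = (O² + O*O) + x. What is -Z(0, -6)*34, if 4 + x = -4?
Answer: 272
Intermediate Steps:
x = -8 (x = -4 - 4 = -8)
A(O) = -8 + 2*O² (A(O) = (O² + O*O) - 8 = (O² + O²) - 8 = 2*O² - 8 = -8 + 2*O²)
Z(o, a) = -10 + 2*(5 + a)² (Z(o, a) = -2 + (-8 + 2*(5 + a)²) = -10 + 2*(5 + a)²)
-Z(0, -6)*34 = -(-10 + 2*(5 - 6)²)*34 = -(-10 + 2*(-1)²)*34 = -(-10 + 2*1)*34 = -(-10 + 2)*34 = -1*(-8)*34 = 8*34 = 272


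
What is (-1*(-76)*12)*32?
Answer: 29184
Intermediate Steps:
(-1*(-76)*12)*32 = (76*12)*32 = 912*32 = 29184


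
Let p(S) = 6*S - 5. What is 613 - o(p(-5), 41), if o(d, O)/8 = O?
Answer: 285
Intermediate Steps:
p(S) = -5 + 6*S
o(d, O) = 8*O
613 - o(p(-5), 41) = 613 - 8*41 = 613 - 1*328 = 613 - 328 = 285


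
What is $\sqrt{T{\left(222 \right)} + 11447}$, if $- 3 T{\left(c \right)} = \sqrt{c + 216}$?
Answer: $\frac{\sqrt{103023 - 3 \sqrt{438}}}{3} \approx 106.96$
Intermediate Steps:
$T{\left(c \right)} = - \frac{\sqrt{216 + c}}{3}$ ($T{\left(c \right)} = - \frac{\sqrt{c + 216}}{3} = - \frac{\sqrt{216 + c}}{3}$)
$\sqrt{T{\left(222 \right)} + 11447} = \sqrt{- \frac{\sqrt{216 + 222}}{3} + 11447} = \sqrt{- \frac{\sqrt{438}}{3} + 11447} = \sqrt{11447 - \frac{\sqrt{438}}{3}}$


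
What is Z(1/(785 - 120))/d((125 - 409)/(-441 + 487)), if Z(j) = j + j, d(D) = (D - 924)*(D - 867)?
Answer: 529/142860520915 ≈ 3.7029e-9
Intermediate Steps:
d(D) = (-924 + D)*(-867 + D)
Z(j) = 2*j
Z(1/(785 - 120))/d((125 - 409)/(-441 + 487)) = (2/(785 - 120))/(801108 + ((125 - 409)/(-441 + 487))² - 1791*(125 - 409)/(-441 + 487)) = (2/665)/(801108 + (-284/46)² - (-508644)/46) = (2*(1/665))/(801108 + (-284*1/46)² - (-508644)/46) = 2/(665*(801108 + (-142/23)² - 1791*(-142/23))) = 2/(665*(801108 + 20164/529 + 254322/23)) = 2/(665*(429655702/529)) = (2/665)*(529/429655702) = 529/142860520915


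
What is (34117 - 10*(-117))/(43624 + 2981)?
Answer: 35287/46605 ≈ 0.75715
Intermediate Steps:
(34117 - 10*(-117))/(43624 + 2981) = (34117 + 1170)/46605 = 35287*(1/46605) = 35287/46605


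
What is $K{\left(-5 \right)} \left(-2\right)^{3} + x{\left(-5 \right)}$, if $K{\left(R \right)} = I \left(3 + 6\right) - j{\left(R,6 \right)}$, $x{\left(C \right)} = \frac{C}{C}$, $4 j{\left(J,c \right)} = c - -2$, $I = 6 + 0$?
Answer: $-415$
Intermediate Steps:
$I = 6$
$j{\left(J,c \right)} = \frac{1}{2} + \frac{c}{4}$ ($j{\left(J,c \right)} = \frac{c - -2}{4} = \frac{c + 2}{4} = \frac{2 + c}{4} = \frac{1}{2} + \frac{c}{4}$)
$x{\left(C \right)} = 1$
$K{\left(R \right)} = 52$ ($K{\left(R \right)} = 6 \left(3 + 6\right) - \left(\frac{1}{2} + \frac{1}{4} \cdot 6\right) = 6 \cdot 9 - \left(\frac{1}{2} + \frac{3}{2}\right) = 54 - 2 = 52$)
$K{\left(-5 \right)} \left(-2\right)^{3} + x{\left(-5 \right)} = 52 \left(-2\right)^{3} + 1 = 52 \left(-8\right) + 1 = -416 + 1 = -415$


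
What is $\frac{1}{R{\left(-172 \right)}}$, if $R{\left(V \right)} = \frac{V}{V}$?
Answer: $1$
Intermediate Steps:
$R{\left(V \right)} = 1$
$\frac{1}{R{\left(-172 \right)}} = 1^{-1} = 1$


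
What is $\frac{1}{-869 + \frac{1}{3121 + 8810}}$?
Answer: $- \frac{11931}{10368038} \approx -0.0011507$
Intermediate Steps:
$\frac{1}{-869 + \frac{1}{3121 + 8810}} = \frac{1}{-869 + \frac{1}{11931}} = \frac{1}{- \frac{10368038}{11931}} = - \frac{11931}{10368038}$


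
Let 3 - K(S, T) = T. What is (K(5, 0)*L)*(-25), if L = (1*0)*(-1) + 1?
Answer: -75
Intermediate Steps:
K(S, T) = 3 - T
L = 1 (L = 0*(-1) + 1 = 0 + 1 = 1)
(K(5, 0)*L)*(-25) = ((3 - 1*0)*1)*(-25) = ((3 + 0)*1)*(-25) = (3*1)*(-25) = 3*(-25) = -75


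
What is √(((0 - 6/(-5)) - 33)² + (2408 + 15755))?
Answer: 2*√119839/5 ≈ 138.47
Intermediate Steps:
√(((0 - 6/(-5)) - 33)² + (2408 + 15755)) = √(((0 - 6*(-1)/5) - 33)² + 18163) = √(((0 - 2*(-⅗)) - 33)² + 18163) = √(((0 + 6/5) - 33)² + 18163) = √((6/5 - 33)² + 18163) = √((-159/5)² + 18163) = √(25281/25 + 18163) = √(479356/25) = 2*√119839/5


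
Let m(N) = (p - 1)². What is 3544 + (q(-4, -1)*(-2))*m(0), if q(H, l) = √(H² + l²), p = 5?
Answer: 3544 - 32*√17 ≈ 3412.1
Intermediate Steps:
m(N) = 16 (m(N) = (5 - 1)² = 4² = 16)
3544 + (q(-4, -1)*(-2))*m(0) = 3544 + (√((-4)² + (-1)²)*(-2))*16 = 3544 + (√(16 + 1)*(-2))*16 = 3544 + (√17*(-2))*16 = 3544 - 2*√17*16 = 3544 - 32*√17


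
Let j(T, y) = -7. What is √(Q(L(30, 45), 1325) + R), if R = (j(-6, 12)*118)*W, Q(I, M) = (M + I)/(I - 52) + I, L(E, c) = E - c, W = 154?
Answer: I*√571173861/67 ≈ 356.71*I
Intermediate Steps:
Q(I, M) = I + (I + M)/(-52 + I) (Q(I, M) = (I + M)/(-52 + I) + I = I + (I + M)/(-52 + I))
R = -127204 (R = -7*118*154 = -826*154 = -127204)
√(Q(L(30, 45), 1325) + R) = √((1325 + (30 - 1*45)² - 51*(30 - 1*45))/(-52 + (30 - 1*45)) - 127204) = √((1325 + (30 - 45)² - 51*(30 - 45))/(-52 + (30 - 45)) - 127204) = √((1325 + (-15)² - 51*(-15))/(-52 - 15) - 127204) = √((1325 + 225 + 765)/(-67) - 127204) = √(-1/67*2315 - 127204) = √(-2315/67 - 127204) = √(-8524983/67) = I*√571173861/67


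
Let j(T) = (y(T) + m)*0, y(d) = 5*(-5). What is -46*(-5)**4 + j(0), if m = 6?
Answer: -28750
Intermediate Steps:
y(d) = -25
j(T) = 0 (j(T) = (-25 + 6)*0 = -19*0 = 0)
-46*(-5)**4 + j(0) = -46*(-5)**4 + 0 = -46*625 + 0 = -28750 + 0 = -28750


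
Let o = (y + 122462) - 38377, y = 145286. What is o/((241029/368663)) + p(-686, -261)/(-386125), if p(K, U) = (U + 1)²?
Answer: 435345943428523/1240897635 ≈ 3.5083e+5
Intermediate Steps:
o = 229371 (o = (145286 + 122462) - 38377 = 267748 - 38377 = 229371)
p(K, U) = (1 + U)²
o/((241029/368663)) + p(-686, -261)/(-386125) = 229371/((241029/368663)) + (1 - 261)²/(-386125) = 229371/((241029*(1/368663))) + (-260)²*(-1/386125) = 229371/(241029/368663) + 67600*(-1/386125) = 229371*(368663/241029) - 2704/15445 = 28186866991/80343 - 2704/15445 = 435345943428523/1240897635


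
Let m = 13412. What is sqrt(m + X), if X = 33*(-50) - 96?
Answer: sqrt(11666) ≈ 108.01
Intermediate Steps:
X = -1746 (X = -1650 - 96 = -1746)
sqrt(m + X) = sqrt(13412 - 1746) = sqrt(11666)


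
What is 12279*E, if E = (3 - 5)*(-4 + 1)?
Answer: 73674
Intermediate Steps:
E = 6 (E = -2*(-3) = 6)
12279*E = 12279*6 = 73674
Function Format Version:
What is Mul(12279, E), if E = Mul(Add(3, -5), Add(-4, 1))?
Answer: 73674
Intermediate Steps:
E = 6 (E = Mul(-2, -3) = 6)
Mul(12279, E) = Mul(12279, 6) = 73674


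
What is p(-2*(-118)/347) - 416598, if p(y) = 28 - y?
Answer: -144550026/347 ≈ -4.1657e+5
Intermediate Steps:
p(-2*(-118)/347) - 416598 = (28 - (-2*(-118))/347) - 416598 = (28 - 236/347) - 416598 = 9480/347 - 416598 = -144550026/347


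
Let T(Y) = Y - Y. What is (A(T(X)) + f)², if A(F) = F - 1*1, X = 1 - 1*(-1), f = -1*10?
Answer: 121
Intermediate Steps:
f = -10
X = 2 (X = 1 + 1 = 2)
T(Y) = 0
A(F) = -1 + F (A(F) = F - 1 = -1 + F)
(A(T(X)) + f)² = ((-1 + 0) - 10)² = (-1 - 10)² = (-11)² = 121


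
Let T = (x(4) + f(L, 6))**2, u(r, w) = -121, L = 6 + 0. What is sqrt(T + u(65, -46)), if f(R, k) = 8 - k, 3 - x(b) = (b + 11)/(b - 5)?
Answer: 3*sqrt(31) ≈ 16.703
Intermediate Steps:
L = 6
x(b) = 3 - (11 + b)/(-5 + b) (x(b) = 3 - (b + 11)/(b - 5) = 3 - (11 + b)/(-5 + b))
T = 400 (T = (2*(-13 + 4)/(-5 + 4) + (8 - 1*6))**2 = (2*(-9)/(-1) + (8 - 6))**2 = (2*(-1)*(-9) + 2)**2 = (18 + 2)**2 = 20**2 = 400)
sqrt(T + u(65, -46)) = sqrt(400 - 121) = sqrt(279) = 3*sqrt(31)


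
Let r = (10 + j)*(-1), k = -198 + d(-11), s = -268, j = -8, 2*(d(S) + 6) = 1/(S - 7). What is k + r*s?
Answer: 11951/36 ≈ 331.97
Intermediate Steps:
d(S) = -6 + 1/(2*(-7 + S)) (d(S) = -6 + 1/(2*(S - 7)) = -6 + 1/(2*(-7 + S)))
k = -7345/36 (k = -198 + (85 - 12*(-11))/(2*(-7 - 11)) = -198 + (½)*(85 + 132)/(-18) = -198 + (½)*(-1/18)*217 = -198 - 217/36 = -7345/36 ≈ -204.03)
r = -2 (r = (10 - 8)*(-1) = 2*(-1) = -2)
k + r*s = -7345/36 - 2*(-268) = -7345/36 + 536 = 11951/36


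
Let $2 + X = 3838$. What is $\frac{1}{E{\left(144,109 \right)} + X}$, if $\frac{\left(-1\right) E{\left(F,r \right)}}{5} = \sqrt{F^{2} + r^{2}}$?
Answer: $\frac{3836}{13899471} + \frac{65 \sqrt{193}}{13899471} \approx 0.00034095$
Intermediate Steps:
$X = 3836$ ($X = -2 + 3838 = 3836$)
$E{\left(F,r \right)} = - 5 \sqrt{F^{2} + r^{2}}$
$\frac{1}{E{\left(144,109 \right)} + X} = \frac{1}{- 5 \sqrt{144^{2} + 109^{2}} + 3836} = \frac{1}{- 5 \sqrt{20736 + 11881} + 3836} = \frac{1}{- 5 \sqrt{32617} + 3836} = \frac{1}{- 5 \cdot 13 \sqrt{193} + 3836} = \frac{1}{- 65 \sqrt{193} + 3836} = \frac{1}{3836 - 65 \sqrt{193}}$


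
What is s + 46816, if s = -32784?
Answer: 14032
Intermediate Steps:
s + 46816 = -32784 + 46816 = 14032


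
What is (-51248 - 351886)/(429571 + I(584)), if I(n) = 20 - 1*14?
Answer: -403134/429577 ≈ -0.93844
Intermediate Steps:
I(n) = 6 (I(n) = 20 - 14 = 6)
(-51248 - 351886)/(429571 + I(584)) = (-51248 - 351886)/(429571 + 6) = -403134/429577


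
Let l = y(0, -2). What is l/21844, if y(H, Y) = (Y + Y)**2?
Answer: 4/5461 ≈ 0.00073247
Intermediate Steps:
y(H, Y) = 4*Y**2 (y(H, Y) = (2*Y)**2 = 4*Y**2)
l = 16 (l = 4*(-2)**2 = 4*4 = 16)
l/21844 = 16/21844 = 16*(1/21844) = 4/5461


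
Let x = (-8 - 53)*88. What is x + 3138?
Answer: -2230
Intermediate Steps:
x = -5368 (x = -61*88 = -5368)
x + 3138 = -5368 + 3138 = -2230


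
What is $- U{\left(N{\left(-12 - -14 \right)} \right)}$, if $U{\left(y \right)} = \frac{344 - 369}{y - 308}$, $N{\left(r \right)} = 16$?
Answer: $- \frac{25}{292} \approx -0.085616$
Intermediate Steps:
$U{\left(y \right)} = - \frac{25}{-308 + y}$
$- U{\left(N{\left(-12 - -14 \right)} \right)} = - \frac{-25}{-308 + 16} = - \frac{-25}{-292} = - \frac{\left(-25\right) \left(-1\right)}{292} = \left(-1\right) \frac{25}{292} = - \frac{25}{292}$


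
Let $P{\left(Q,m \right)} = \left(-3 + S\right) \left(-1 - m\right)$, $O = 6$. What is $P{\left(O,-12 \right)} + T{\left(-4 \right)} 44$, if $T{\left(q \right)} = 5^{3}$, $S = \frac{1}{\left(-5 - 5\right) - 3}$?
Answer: $\frac{71060}{13} \approx 5466.2$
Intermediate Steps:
$S = - \frac{1}{13}$ ($S = \frac{1}{-10 - 3} = \frac{1}{-13} = - \frac{1}{13} \approx -0.076923$)
$P{\left(Q,m \right)} = \frac{40}{13} + \frac{40 m}{13}$ ($P{\left(Q,m \right)} = \left(-3 - \frac{1}{13}\right) \left(-1 - m\right) = - \frac{40 \left(-1 - m\right)}{13} = \frac{40}{13} + \frac{40 m}{13}$)
$T{\left(q \right)} = 125$
$P{\left(O,-12 \right)} + T{\left(-4 \right)} 44 = \left(\frac{40}{13} + \frac{40}{13} \left(-12\right)\right) + 125 \cdot 44 = \left(\frac{40}{13} - \frac{480}{13}\right) + 5500 = - \frac{440}{13} + 5500 = \frac{71060}{13}$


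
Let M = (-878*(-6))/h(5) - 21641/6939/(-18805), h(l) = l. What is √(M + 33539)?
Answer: √65445704667708296790/43495965 ≈ 185.99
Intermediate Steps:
M = 137482067813/130487895 (M = -878*(-6)/5 - 21641/6939/(-18805) = 5268*(⅕) - 21641*1/6939*(-1/18805) = 5268/5 - 21641/6939*(-1/18805) = 5268/5 + 21641/130487895 = 137482067813/130487895 ≈ 1053.6)
√(M + 33539) = √(137482067813/130487895 + 33539) = √(4513915578218/130487895) = √65445704667708296790/43495965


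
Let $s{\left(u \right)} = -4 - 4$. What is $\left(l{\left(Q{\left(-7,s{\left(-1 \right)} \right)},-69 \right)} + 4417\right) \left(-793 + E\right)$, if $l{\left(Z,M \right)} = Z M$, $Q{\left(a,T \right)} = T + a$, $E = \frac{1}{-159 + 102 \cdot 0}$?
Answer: $- \frac{687431776}{159} \approx -4.3235 \cdot 10^{6}$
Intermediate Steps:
$s{\left(u \right)} = -8$
$E = - \frac{1}{159}$ ($E = \frac{1}{-159 + 0} = \frac{1}{-159} = - \frac{1}{159} \approx -0.0062893$)
$l{\left(Z,M \right)} = M Z$
$\left(l{\left(Q{\left(-7,s{\left(-1 \right)} \right)},-69 \right)} + 4417\right) \left(-793 + E\right) = \left(- 69 \left(-8 - 7\right) + 4417\right) \left(-793 - \frac{1}{159}\right) = \left(\left(-69\right) \left(-15\right) + 4417\right) \left(- \frac{126088}{159}\right) = \left(1035 + 4417\right) \left(- \frac{126088}{159}\right) = 5452 \left(- \frac{126088}{159}\right) = - \frac{687431776}{159}$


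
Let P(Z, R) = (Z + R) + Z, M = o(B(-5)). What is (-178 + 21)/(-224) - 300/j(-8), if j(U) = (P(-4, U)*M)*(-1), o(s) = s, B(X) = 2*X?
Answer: 577/224 ≈ 2.5759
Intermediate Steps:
M = -10 (M = 2*(-5) = -10)
P(Z, R) = R + 2*Z (P(Z, R) = (R + Z) + Z = R + 2*Z)
j(U) = -80 + 10*U (j(U) = ((U + 2*(-4))*(-10))*(-1) = ((U - 8)*(-10))*(-1) = ((-8 + U)*(-10))*(-1) = (80 - 10*U)*(-1) = -80 + 10*U)
(-178 + 21)/(-224) - 300/j(-8) = (-178 + 21)/(-224) - 300/(-80 + 10*(-8)) = -157*(-1/224) - 300/(-80 - 80) = 157/224 - 300/(-160) = 157/224 - 300*(-1/160) = 157/224 + 15/8 = 577/224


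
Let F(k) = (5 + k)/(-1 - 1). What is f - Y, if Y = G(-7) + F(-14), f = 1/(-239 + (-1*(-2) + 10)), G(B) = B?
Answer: 1133/454 ≈ 2.4956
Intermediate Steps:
F(k) = -5/2 - k/2 (F(k) = (5 + k)/(-2) = (5 + k)*(-1/2) = -5/2 - k/2)
f = -1/227 (f = 1/(-239 + (2 + 10)) = 1/(-239 + 12) = 1/(-227) = -1/227 ≈ -0.0044053)
Y = -5/2 (Y = -7 + (-5/2 - 1/2*(-14)) = -7 + (-5/2 + 7) = -7 + 9/2 = -5/2 ≈ -2.5000)
f - Y = -1/227 - 1*(-5/2) = -1/227 + 5/2 = 1133/454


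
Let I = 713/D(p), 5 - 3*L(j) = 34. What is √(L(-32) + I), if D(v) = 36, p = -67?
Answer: √365/6 ≈ 3.1842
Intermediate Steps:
L(j) = -29/3 (L(j) = 5/3 - ⅓*34 = 5/3 - 34/3 = -29/3)
I = 713/36 ≈ 19.806
√(L(-32) + I) = √(-29/3 + 713/36) = √(365/36) = √365/6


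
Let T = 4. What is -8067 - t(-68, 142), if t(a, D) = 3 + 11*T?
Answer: -8114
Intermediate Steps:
t(a, D) = 47 (t(a, D) = 3 + 11*4 = 3 + 44 = 47)
-8067 - t(-68, 142) = -8067 - 1*47 = -8067 - 47 = -8114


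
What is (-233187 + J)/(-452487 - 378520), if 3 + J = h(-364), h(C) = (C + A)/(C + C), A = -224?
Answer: 6062919/21606182 ≈ 0.28061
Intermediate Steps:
h(C) = (-224 + C)/(2*C) (h(C) = (C - 224)/(C + C) = (-224 + C)/((2*C)) = (-224 + C)*(1/(2*C)) = (-224 + C)/(2*C))
J = -57/26 (J = -3 + (½)*(-224 - 364)/(-364) = -3 + (½)*(-1/364)*(-588) = -3 + 21/26 = -57/26 ≈ -2.1923)
(-233187 + J)/(-452487 - 378520) = (-233187 - 57/26)/(-452487 - 378520) = -6062919/26/(-831007) = -6062919/26*(-1/831007) = 6062919/21606182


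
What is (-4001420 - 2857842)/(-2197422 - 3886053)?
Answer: 6859262/6083475 ≈ 1.1275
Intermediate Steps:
(-4001420 - 2857842)/(-2197422 - 3886053) = -6859262/(-6083475) = -6859262*(-1/6083475) = 6859262/6083475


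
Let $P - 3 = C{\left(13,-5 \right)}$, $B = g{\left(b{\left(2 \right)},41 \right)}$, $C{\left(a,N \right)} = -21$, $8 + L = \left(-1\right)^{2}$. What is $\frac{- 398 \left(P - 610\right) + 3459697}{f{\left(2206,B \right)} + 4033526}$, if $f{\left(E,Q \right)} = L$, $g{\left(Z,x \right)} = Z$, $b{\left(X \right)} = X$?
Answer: $\frac{3709641}{4033519} \approx 0.9197$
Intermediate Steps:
$L = -7$ ($L = -8 + \left(-1\right)^{2} = -8 + 1 = -7$)
$B = 2$
$f{\left(E,Q \right)} = -7$
$P = -18$ ($P = 3 - 21 = -18$)
$\frac{- 398 \left(P - 610\right) + 3459697}{f{\left(2206,B \right)} + 4033526} = \frac{- 398 \left(-18 - 610\right) + 3459697}{-7 + 4033526} = \frac{\left(-398\right) \left(-628\right) + 3459697}{4033519} = \left(249944 + 3459697\right) \frac{1}{4033519} = 3709641 \cdot \frac{1}{4033519} = \frac{3709641}{4033519}$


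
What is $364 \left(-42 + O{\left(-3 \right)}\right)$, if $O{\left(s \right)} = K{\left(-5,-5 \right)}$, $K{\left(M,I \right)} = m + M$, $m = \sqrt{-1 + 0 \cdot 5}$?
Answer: $-17108 + 364 i \approx -17108.0 + 364.0 i$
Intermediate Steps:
$m = i$ ($m = \sqrt{-1 + 0} = \sqrt{-1} = i \approx 1.0 i$)
$K{\left(M,I \right)} = i + M$
$O{\left(s \right)} = -5 + i$ ($O{\left(s \right)} = i - 5 = -5 + i$)
$364 \left(-42 + O{\left(-3 \right)}\right) = 364 \left(-42 - \left(5 - i\right)\right) = 364 \left(-47 + i\right) = -17108 + 364 i$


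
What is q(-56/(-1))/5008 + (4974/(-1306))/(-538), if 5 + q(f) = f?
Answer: 15185955/879690256 ≈ 0.017263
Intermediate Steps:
q(f) = -5 + f
q(-56/(-1))/5008 + (4974/(-1306))/(-538) = (-5 - 56/(-1))/5008 + (4974/(-1306))/(-538) = (-5 - 56*(-1))*(1/5008) + (4974*(-1/1306))*(-1/538) = (-5 + 56)*(1/5008) - 2487/653*(-1/538) = 51*(1/5008) + 2487/351314 = 51/5008 + 2487/351314 = 15185955/879690256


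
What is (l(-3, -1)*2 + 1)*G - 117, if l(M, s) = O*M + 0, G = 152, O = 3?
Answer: -2701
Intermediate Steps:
l(M, s) = 3*M (l(M, s) = 3*M + 0 = 3*M)
(l(-3, -1)*2 + 1)*G - 117 = ((3*(-3))*2 + 1)*152 - 117 = (-9*2 + 1)*152 - 117 = (-18 + 1)*152 - 117 = -17*152 - 117 = -2584 - 117 = -2701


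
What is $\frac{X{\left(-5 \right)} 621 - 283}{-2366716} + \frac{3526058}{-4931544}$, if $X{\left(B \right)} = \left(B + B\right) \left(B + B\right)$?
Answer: $- \frac{540626946311}{729472755594} \approx -0.74112$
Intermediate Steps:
$X{\left(B \right)} = 4 B^{2}$ ($X{\left(B \right)} = 2 B 2 B = 4 B^{2}$)
$\frac{X{\left(-5 \right)} 621 - 283}{-2366716} + \frac{3526058}{-4931544} = \frac{4 \left(-5\right)^{2} \cdot 621 - 283}{-2366716} + \frac{3526058}{-4931544} = \left(4 \cdot 25 \cdot 621 - 283\right) \left(- \frac{1}{2366716}\right) + 3526058 \left(- \frac{1}{4931544}\right) = \left(100 \cdot 621 - 283\right) \left(- \frac{1}{2366716}\right) - \frac{1763029}{2465772} = \left(62100 - 283\right) \left(- \frac{1}{2366716}\right) - \frac{1763029}{2465772} = 61817 \left(- \frac{1}{2366716}\right) - \frac{1763029}{2465772} = - \frac{61817}{2366716} - \frac{1763029}{2465772} = - \frac{540626946311}{729472755594}$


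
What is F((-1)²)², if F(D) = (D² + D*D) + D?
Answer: 9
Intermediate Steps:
F(D) = D + 2*D² (F(D) = (D² + D²) + D = 2*D² + D = D + 2*D²)
F((-1)²)² = ((-1)²*(1 + 2*(-1)²))² = (1*(1 + 2*1))² = (1*(1 + 2))² = (1*3)² = 3² = 9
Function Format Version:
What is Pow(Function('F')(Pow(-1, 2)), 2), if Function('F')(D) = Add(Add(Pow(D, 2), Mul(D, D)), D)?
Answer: 9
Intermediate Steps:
Function('F')(D) = Add(D, Mul(2, Pow(D, 2))) (Function('F')(D) = Add(Add(Pow(D, 2), Pow(D, 2)), D) = Add(Mul(2, Pow(D, 2)), D) = Add(D, Mul(2, Pow(D, 2))))
Pow(Function('F')(Pow(-1, 2)), 2) = Pow(Mul(Pow(-1, 2), Add(1, Mul(2, Pow(-1, 2)))), 2) = Pow(Mul(1, Add(1, Mul(2, 1))), 2) = Pow(Mul(1, Add(1, 2)), 2) = Pow(Mul(1, 3), 2) = Pow(3, 2) = 9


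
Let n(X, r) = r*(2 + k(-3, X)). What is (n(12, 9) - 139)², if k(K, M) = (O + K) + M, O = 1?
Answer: 961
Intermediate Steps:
k(K, M) = 1 + K + M (k(K, M) = (1 + K) + M = 1 + K + M)
n(X, r) = X*r (n(X, r) = r*(2 + (1 - 3 + X)) = r*(2 + (-2 + X)) = r*X = X*r)
(n(12, 9) - 139)² = (12*9 - 139)² = (108 - 139)² = (-31)² = 961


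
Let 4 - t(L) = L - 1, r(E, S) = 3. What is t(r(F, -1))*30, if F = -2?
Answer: 60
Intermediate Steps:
t(L) = 5 - L (t(L) = 4 - (L - 1) = 4 - (-1 + L) = 4 + (1 - L) = 5 - L)
t(r(F, -1))*30 = (5 - 1*3)*30 = (5 - 3)*30 = 2*30 = 60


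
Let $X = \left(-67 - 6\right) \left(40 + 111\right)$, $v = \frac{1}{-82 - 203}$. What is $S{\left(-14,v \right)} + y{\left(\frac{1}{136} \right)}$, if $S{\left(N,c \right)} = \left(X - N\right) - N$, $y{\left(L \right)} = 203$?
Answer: $-10792$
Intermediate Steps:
$v = - \frac{1}{285}$ ($v = \frac{1}{-285} = - \frac{1}{285} \approx -0.0035088$)
$X = -11023$ ($X = \left(-73\right) 151 = -11023$)
$S{\left(N,c \right)} = -11023 - 2 N$ ($S{\left(N,c \right)} = \left(-11023 - N\right) - N = -11023 - 2 N$)
$S{\left(-14,v \right)} + y{\left(\frac{1}{136} \right)} = \left(-11023 - -28\right) + 203 = \left(-11023 + 28\right) + 203 = -10995 + 203 = -10792$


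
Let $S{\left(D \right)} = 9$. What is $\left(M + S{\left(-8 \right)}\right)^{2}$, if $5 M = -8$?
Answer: $\frac{1369}{25} \approx 54.76$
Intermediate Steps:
$M = - \frac{8}{5}$ ($M = \frac{1}{5} \left(-8\right) = - \frac{8}{5} \approx -1.6$)
$\left(M + S{\left(-8 \right)}\right)^{2} = \left(- \frac{8}{5} + 9\right)^{2} = \left(\frac{37}{5}\right)^{2} = \frac{1369}{25}$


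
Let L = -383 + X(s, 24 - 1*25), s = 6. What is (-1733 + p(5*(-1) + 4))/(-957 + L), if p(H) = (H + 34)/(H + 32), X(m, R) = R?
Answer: 53690/41571 ≈ 1.2915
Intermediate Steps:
L = -384 (L = -383 + (24 - 1*25) = -383 + (24 - 25) = -383 - 1 = -384)
p(H) = (34 + H)/(32 + H)
(-1733 + p(5*(-1) + 4))/(-957 + L) = (-1733 + (34 + (5*(-1) + 4))/(32 + (5*(-1) + 4)))/(-957 - 384) = (-1733 + (34 + (-5 + 4))/(32 + (-5 + 4)))/(-1341) = (-1733 + (34 - 1)/(32 - 1))*(-1/1341) = (-1733 + 33/31)*(-1/1341) = -53690/31*(-1/1341) = 53690/41571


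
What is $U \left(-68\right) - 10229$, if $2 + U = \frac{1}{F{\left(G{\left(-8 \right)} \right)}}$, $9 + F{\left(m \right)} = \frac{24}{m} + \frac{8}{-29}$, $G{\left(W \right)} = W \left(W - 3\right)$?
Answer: $- \frac{7241351}{718} \approx -10085.0$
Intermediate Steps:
$G{\left(W \right)} = W \left(-3 + W\right)$
$F{\left(m \right)} = - \frac{269}{29} + \frac{24}{m}$ ($F{\left(m \right)} = -9 + \left(\frac{24}{m} + \frac{8}{-29}\right) = -9 + \left(\frac{24}{m} + 8 \left(- \frac{1}{29}\right)\right) = -9 - \left(\frac{8}{29} - \frac{24}{m}\right) = - \frac{269}{29} + \frac{24}{m}$)
$U = - \frac{6063}{2872}$ ($U = -2 + \frac{1}{- \frac{269}{29} + \frac{24}{\left(-8\right) \left(-3 - 8\right)}} = -2 + \frac{1}{- \frac{269}{29} + \frac{24}{\left(-8\right) \left(-11\right)}} = -2 + \frac{1}{- \frac{269}{29} + \frac{24}{88}} = -2 + \frac{1}{- \frac{269}{29} + 24 \cdot \frac{1}{88}} = -2 + \frac{1}{- \frac{269}{29} + \frac{3}{11}} = -2 + \frac{1}{- \frac{2872}{319}} = -2 - \frac{319}{2872} = - \frac{6063}{2872} \approx -2.1111$)
$U \left(-68\right) - 10229 = \left(- \frac{6063}{2872}\right) \left(-68\right) - 10229 = \frac{103071}{718} - 10229 = - \frac{7241351}{718}$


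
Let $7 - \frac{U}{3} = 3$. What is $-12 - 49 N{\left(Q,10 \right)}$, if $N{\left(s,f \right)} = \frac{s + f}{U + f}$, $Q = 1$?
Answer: $- \frac{73}{2} \approx -36.5$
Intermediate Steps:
$U = 12$ ($U = 21 - 9 = 12$)
$N{\left(s,f \right)} = \frac{f + s}{12 + f}$ ($N{\left(s,f \right)} = \frac{s + f}{12 + f} = \frac{f + s}{12 + f}$)
$-12 - 49 N{\left(Q,10 \right)} = -12 - 49 \frac{10 + 1}{12 + 10} = -12 - 49 \cdot \frac{1}{22} \cdot 11 = -12 - \frac{49}{2} = - \frac{73}{2}$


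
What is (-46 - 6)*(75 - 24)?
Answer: -2652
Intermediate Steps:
(-46 - 6)*(75 - 24) = -52*51 = -2652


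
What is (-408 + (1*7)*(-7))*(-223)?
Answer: 101911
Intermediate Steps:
(-408 + (1*7)*(-7))*(-223) = (-408 + 7*(-7))*(-223) = (-408 - 49)*(-223) = -457*(-223) = 101911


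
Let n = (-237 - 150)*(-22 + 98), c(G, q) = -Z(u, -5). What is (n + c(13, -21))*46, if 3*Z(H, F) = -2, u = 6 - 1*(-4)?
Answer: -4058764/3 ≈ -1.3529e+6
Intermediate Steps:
u = 10 (u = 6 + 4 = 10)
Z(H, F) = -⅔ (Z(H, F) = (⅓)*(-2) = -⅔)
c(G, q) = ⅔ (c(G, q) = -1*(-⅔) = ⅔)
n = -29412 (n = -387*76 = -29412)
(n + c(13, -21))*46 = (-29412 + ⅔)*46 = -88234/3*46 = -4058764/3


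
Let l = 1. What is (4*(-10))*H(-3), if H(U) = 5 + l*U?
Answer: -80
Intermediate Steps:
H(U) = 5 + U (H(U) = 5 + 1*U = 5 + U)
(4*(-10))*H(-3) = (4*(-10))*(5 - 3) = -40*2 = -80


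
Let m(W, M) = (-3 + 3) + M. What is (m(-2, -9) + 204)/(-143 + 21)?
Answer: -195/122 ≈ -1.5984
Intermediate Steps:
m(W, M) = M (m(W, M) = 0 + M = M)
(m(-2, -9) + 204)/(-143 + 21) = (-9 + 204)/(-143 + 21) = 195/(-122) = 195*(-1/122) = -195/122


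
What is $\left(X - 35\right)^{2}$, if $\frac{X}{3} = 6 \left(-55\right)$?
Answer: $1050625$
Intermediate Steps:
$X = -990$ ($X = 3 \cdot 6 \left(-55\right) = 3 \left(-330\right) = -990$)
$\left(X - 35\right)^{2} = \left(-990 - 35\right)^{2} = \left(-1025\right)^{2} = 1050625$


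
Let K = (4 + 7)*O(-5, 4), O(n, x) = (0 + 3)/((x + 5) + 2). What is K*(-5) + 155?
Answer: 140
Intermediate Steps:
O(n, x) = 3/(7 + x) (O(n, x) = 3/((5 + x) + 2) = 3/(7 + x))
K = 3 (K = (4 + 7)*(3/(7 + 4)) = 11*(3/11) = 3)
K*(-5) + 155 = 3*(-5) + 155 = -15 + 155 = 140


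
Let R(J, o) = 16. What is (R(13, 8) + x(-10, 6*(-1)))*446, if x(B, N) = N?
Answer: 4460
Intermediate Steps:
(R(13, 8) + x(-10, 6*(-1)))*446 = (16 + 6*(-1))*446 = (16 - 6)*446 = 10*446 = 4460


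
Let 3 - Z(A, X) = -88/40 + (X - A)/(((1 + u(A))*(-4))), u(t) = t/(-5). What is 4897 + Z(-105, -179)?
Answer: 1078299/220 ≈ 4901.4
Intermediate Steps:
u(t) = -t/5 (u(t) = t*(-⅕) = -t/5)
Z(A, X) = 26/5 - (X - A)/(-4 + 4*A/5) (Z(A, X) = 3 - (-88/40 + (X - A)/(((1 - A/5)*(-4)))) = 3 - (-88*1/40 + (X - A)/(-4 + 4*A/5)) = 3 - (-11/5 + (X - A)/(-4 + 4*A/5)) = 3 + (11/5 - (X - A)/(-4 + 4*A/5)) = 26/5 - (X - A)/(-4 + 4*A/5))
4897 + Z(-105, -179) = 4897 + (-520 - 25*(-179) + 129*(-105))/(20*(-5 - 105)) = 4897 + (1/20)*(-520 + 4475 - 13545)/(-110) = 4897 + (1/20)*(-1/110)*(-9590) = 4897 + 959/220 = 1078299/220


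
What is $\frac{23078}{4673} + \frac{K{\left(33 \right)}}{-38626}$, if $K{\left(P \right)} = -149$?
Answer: $\frac{892107105}{180499298} \approx 4.9424$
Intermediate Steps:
$\frac{23078}{4673} + \frac{K{\left(33 \right)}}{-38626} = \frac{23078}{4673} - \frac{149}{-38626} = 23078 \cdot \frac{1}{4673} - - \frac{149}{38626} = \frac{23078}{4673} + \frac{149}{38626} = \frac{892107105}{180499298}$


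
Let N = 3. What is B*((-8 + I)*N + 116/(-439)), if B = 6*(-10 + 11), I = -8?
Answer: -127128/439 ≈ -289.59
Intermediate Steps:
B = 6 (B = 6*1 = 6)
B*((-8 + I)*N + 116/(-439)) = 6*((-8 - 8)*3 + 116/(-439)) = 6*(-16*3 + 116*(-1/439)) = 6*(-48 - 116/439) = 6*(-21188/439) = -127128/439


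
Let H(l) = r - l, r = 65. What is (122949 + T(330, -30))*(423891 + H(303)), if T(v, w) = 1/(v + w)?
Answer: 15626314232753/300 ≈ 5.2088e+10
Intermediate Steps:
H(l) = 65 - l
(122949 + T(330, -30))*(423891 + H(303)) = (122949 + 1/(330 - 30))*(423891 + (65 - 1*303)) = (122949 + 1/300)*(423891 + (65 - 303)) = (122949 + 1/300)*(423891 - 238) = (36884701/300)*423653 = 15626314232753/300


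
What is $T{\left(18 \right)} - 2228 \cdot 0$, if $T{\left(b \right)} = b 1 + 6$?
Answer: $24$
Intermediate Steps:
$T{\left(b \right)} = 6 + b$ ($T{\left(b \right)} = b + 6 = 6 + b$)
$T{\left(18 \right)} - 2228 \cdot 0 = \left(6 + 18\right) - 2228 \cdot 0 = 24 - 0 = 24 + 0 = 24$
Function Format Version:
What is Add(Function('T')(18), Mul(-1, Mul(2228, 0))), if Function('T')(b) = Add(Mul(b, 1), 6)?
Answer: 24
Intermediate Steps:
Function('T')(b) = Add(6, b) (Function('T')(b) = Add(b, 6) = Add(6, b))
Add(Function('T')(18), Mul(-1, Mul(2228, 0))) = Add(Add(6, 18), Mul(-1, Mul(2228, 0))) = Add(24, Mul(-1, 0)) = Add(24, 0) = 24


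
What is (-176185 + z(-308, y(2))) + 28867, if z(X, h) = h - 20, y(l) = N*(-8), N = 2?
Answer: -147354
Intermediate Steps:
y(l) = -16 (y(l) = 2*(-8) = -16)
z(X, h) = -20 + h
(-176185 + z(-308, y(2))) + 28867 = (-176185 + (-20 - 16)) + 28867 = (-176185 - 36) + 28867 = -176221 + 28867 = -147354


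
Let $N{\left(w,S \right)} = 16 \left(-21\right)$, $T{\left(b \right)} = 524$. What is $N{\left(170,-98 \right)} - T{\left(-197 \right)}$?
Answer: $-860$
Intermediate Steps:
$N{\left(w,S \right)} = -336$
$N{\left(170,-98 \right)} - T{\left(-197 \right)} = -336 - 524 = -860$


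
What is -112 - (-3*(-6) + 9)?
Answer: -139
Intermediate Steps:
-112 - (-3*(-6) + 9) = -112 - (18 + 9) = -112 - 1*27 = -112 - 27 = -139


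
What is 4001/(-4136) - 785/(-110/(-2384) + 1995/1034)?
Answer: -401146468419/1007078776 ≈ -398.33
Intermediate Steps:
4001/(-4136) - 785/(-110/(-2384) + 1995/1034) = 4001*(-1/4136) - 785/(-110*(-1/2384) + 1995*(1/1034)) = -4001/4136 - 785/(55/1192 + 1995/1034) = -4001/4136 - 785/1217455/616264 = -4001/4136 - 785*616264/1217455 = -4001/4136 - 96753448/243491 = -401146468419/1007078776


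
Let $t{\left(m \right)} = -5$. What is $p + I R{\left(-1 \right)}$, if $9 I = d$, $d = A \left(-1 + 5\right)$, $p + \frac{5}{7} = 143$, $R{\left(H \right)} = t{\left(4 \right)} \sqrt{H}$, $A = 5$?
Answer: $\frac{996}{7} - \frac{100 i}{9} \approx 142.29 - 11.111 i$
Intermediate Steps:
$R{\left(H \right)} = - 5 \sqrt{H}$
$p = \frac{996}{7}$ ($p = - \frac{5}{7} + 143 = \frac{996}{7} \approx 142.29$)
$d = 20$ ($d = 5 \left(-1 + 5\right) = 5 \cdot 4 = 20$)
$I = \frac{20}{9}$ ($I = \frac{1}{9} \cdot 20 = \frac{20}{9} \approx 2.2222$)
$p + I R{\left(-1 \right)} = \frac{996}{7} + \frac{20 \left(- 5 \sqrt{-1}\right)}{9} = \frac{996}{7} + \frac{20 \left(- 5 i\right)}{9} = \frac{996}{7} - \frac{100 i}{9}$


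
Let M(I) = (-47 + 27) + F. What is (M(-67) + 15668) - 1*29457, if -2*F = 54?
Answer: -13836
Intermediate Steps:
F = -27 (F = -½*54 = -27)
M(I) = -47 (M(I) = (-47 + 27) - 27 = -20 - 27 = -47)
(M(-67) + 15668) - 1*29457 = (-47 + 15668) - 1*29457 = 15621 - 29457 = -13836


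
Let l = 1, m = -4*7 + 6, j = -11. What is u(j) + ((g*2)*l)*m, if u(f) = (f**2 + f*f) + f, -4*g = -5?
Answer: 176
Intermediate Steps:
g = 5/4 (g = -1/4*(-5) = 5/4 ≈ 1.2500)
m = -22 (m = -28 + 6 = -22)
u(f) = f + 2*f**2 (u(f) = (f**2 + f**2) + f = 2*f**2 + f = f + 2*f**2)
u(j) + ((g*2)*l)*m = -11*(1 + 2*(-11)) + (((5/4)*2)*1)*(-22) = -11*(1 - 22) + ((5/2)*1)*(-22) = -11*(-21) + (5/2)*(-22) = 231 - 55 = 176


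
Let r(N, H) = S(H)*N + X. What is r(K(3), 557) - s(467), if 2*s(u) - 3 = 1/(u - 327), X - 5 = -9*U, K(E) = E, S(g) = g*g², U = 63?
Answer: 145159144339/280 ≈ 5.1843e+8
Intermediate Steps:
S(g) = g³
X = -562 (X = 5 - 9*63 = 5 - 567 = -562)
r(N, H) = -562 + N*H³ (r(N, H) = H³*N - 562 = N*H³ - 562 = -562 + N*H³)
s(u) = 3/2 + 1/(2*(-327 + u)) (s(u) = 3/2 + 1/(2*(u - 327)) = 3/2 + 1/(2*(-327 + u)))
r(K(3), 557) - s(467) = (-562 + 3*557³) - (-980 + 3*467)/(2*(-327 + 467)) = (-562 + 3*172808693) - (-980 + 1401)/(2*140) = (-562 + 518426079) - 421/(2*140) = 518425517 - 1*421/280 = 518425517 - 421/280 = 145159144339/280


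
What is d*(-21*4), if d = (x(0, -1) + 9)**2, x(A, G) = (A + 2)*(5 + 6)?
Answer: -80724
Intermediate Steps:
x(A, G) = 22 + 11*A (x(A, G) = (2 + A)*11 = 22 + 11*A)
d = 961 (d = ((22 + 11*0) + 9)**2 = ((22 + 0) + 9)**2 = (22 + 9)**2 = 31**2 = 961)
d*(-21*4) = 961*(-21*4) = 961*(-84) = -80724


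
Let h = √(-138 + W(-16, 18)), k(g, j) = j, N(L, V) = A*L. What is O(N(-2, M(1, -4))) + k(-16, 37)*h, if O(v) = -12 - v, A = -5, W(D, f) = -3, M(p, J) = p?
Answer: -22 + 37*I*√141 ≈ -22.0 + 439.35*I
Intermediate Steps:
N(L, V) = -5*L
h = I*√141 (h = √(-138 - 3) = √(-141) = I*√141 ≈ 11.874*I)
O(N(-2, M(1, -4))) + k(-16, 37)*h = (-12 - (-5)*(-2)) + 37*(I*√141) = (-12 - 1*10) + 37*I*√141 = (-12 - 10) + 37*I*√141 = -22 + 37*I*√141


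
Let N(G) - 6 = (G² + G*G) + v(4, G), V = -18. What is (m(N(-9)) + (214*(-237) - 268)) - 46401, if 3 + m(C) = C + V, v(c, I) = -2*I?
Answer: -97222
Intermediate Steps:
N(G) = 6 - 2*G + 2*G² (N(G) = 6 + ((G² + G*G) - 2*G) = 6 + ((G² + G²) - 2*G) = 6 + (2*G² - 2*G) = 6 + (-2*G + 2*G²) = 6 - 2*G + 2*G²)
m(C) = -21 + C (m(C) = -3 + (C - 18) = -3 + (-18 + C) = -21 + C)
(m(N(-9)) + (214*(-237) - 268)) - 46401 = ((-21 + (6 - 2*(-9) + 2*(-9)²)) + (214*(-237) - 268)) - 46401 = ((-21 + (6 + 18 + 2*81)) + (-50718 - 268)) - 46401 = ((-21 + (6 + 18 + 162)) - 50986) - 46401 = ((-21 + 186) - 50986) - 46401 = (165 - 50986) - 46401 = -50821 - 46401 = -97222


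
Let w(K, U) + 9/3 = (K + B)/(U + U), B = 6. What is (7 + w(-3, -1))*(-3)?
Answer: -15/2 ≈ -7.5000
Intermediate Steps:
w(K, U) = -3 + (6 + K)/(2*U) (w(K, U) = -3 + (K + 6)/(U + U) = -3 + (6 + K)/((2*U)) = -3 + (6 + K)*(1/(2*U)) = -3 + (6 + K)/(2*U))
(7 + w(-3, -1))*(-3) = (7 + (½)*(6 - 3 - 6*(-1))/(-1))*(-3) = (7 + (½)*(-1)*(6 - 3 + 6))*(-3) = (7 + (½)*(-1)*9)*(-3) = (7 - 9/2)*(-3) = (5/2)*(-3) = -15/2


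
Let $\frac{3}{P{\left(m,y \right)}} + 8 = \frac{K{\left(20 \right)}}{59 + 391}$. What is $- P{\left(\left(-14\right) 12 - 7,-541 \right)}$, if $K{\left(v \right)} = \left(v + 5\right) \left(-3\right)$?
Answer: $\frac{18}{49} \approx 0.36735$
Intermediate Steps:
$K{\left(v \right)} = -15 - 3 v$ ($K{\left(v \right)} = \left(5 + v\right) \left(-3\right) = -15 - 3 v$)
$P{\left(m,y \right)} = - \frac{18}{49}$ ($P{\left(m,y \right)} = \frac{3}{-8 + \frac{-15 - 60}{59 + 391}} = \frac{3}{-8 + \frac{-15 - 60}{450}} = \frac{3}{-8 - \frac{1}{6}} = \frac{3}{- \frac{49}{6}} = 3 \left(- \frac{6}{49}\right) = - \frac{18}{49}$)
$- P{\left(\left(-14\right) 12 - 7,-541 \right)} = \left(-1\right) \left(- \frac{18}{49}\right) = \frac{18}{49}$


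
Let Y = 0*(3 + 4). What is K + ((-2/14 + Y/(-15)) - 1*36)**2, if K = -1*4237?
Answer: -143604/49 ≈ -2930.7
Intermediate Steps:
Y = 0 (Y = 0*7 = 0)
K = -4237
K + ((-2/14 + Y/(-15)) - 1*36)**2 = -4237 + ((-2/14 + 0/(-15)) - 1*36)**2 = -4237 + ((-2*1/14 + 0*(-1/15)) - 36)**2 = -4237 + ((-1/7 + 0) - 36)**2 = -4237 + (-1/7 - 36)**2 = -4237 + (-253/7)**2 = -4237 + 64009/49 = -143604/49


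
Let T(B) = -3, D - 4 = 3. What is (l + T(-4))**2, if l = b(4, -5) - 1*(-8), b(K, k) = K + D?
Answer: 256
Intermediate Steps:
D = 7 (D = 4 + 3 = 7)
b(K, k) = 7 + K (b(K, k) = K + 7 = 7 + K)
l = 19 (l = (7 + 4) - 1*(-8) = 11 + 8 = 19)
(l + T(-4))**2 = (19 - 3)**2 = 16**2 = 256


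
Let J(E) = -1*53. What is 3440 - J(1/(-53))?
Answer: 3493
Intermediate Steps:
J(E) = -53
3440 - J(1/(-53)) = 3440 - 1*(-53) = 3440 + 53 = 3493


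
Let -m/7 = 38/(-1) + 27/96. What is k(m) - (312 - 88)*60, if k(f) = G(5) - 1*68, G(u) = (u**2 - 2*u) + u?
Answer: -13488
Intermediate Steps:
G(u) = u**2 - u
m = 8449/32 (m = -7*(38/(-1) + 27/96) = -7*(38*(-1) + 27*(1/96)) = -7*(-38 + 9/32) = -7*(-1207/32) = 8449/32 ≈ 264.03)
k(f) = -48 (k(f) = 5*(-1 + 5) - 1*68 = 5*4 - 68 = 20 - 68 = -48)
k(m) - (312 - 88)*60 = -48 - (312 - 88)*60 = -48 - 224*60 = -48 - 1*13440 = -48 - 13440 = -13488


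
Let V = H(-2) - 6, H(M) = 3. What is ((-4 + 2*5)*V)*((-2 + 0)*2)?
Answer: 72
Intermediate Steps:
V = -3 (V = 3 - 6 = -3)
((-4 + 2*5)*V)*((-2 + 0)*2) = ((-4 + 2*5)*(-3))*((-2 + 0)*2) = ((-4 + 10)*(-3))*(-2*2) = (6*(-3))*(-4) = -18*(-4) = 72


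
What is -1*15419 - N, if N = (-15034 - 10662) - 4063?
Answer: 14340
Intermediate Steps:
N = -29759 (N = -25696 - 4063 = -29759)
-1*15419 - N = -1*15419 - 1*(-29759) = -15419 + 29759 = 14340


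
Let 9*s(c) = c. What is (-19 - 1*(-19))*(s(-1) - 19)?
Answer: 0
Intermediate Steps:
s(c) = c/9
(-19 - 1*(-19))*(s(-1) - 19) = (-19 - 1*(-19))*((⅑)*(-1) - 19) = (-19 + 19)*(-⅑ - 19) = 0*(-172/9) = 0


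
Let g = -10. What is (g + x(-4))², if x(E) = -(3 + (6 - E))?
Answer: 529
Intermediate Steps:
x(E) = -9 + E (x(E) = -(9 - E) = -9 + E)
(g + x(-4))² = (-10 + (-9 - 4))² = (-10 - 13)² = (-23)² = 529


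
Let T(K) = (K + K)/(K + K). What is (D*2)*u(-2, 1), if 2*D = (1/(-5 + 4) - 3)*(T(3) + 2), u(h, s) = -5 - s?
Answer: 72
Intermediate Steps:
T(K) = 1 (T(K) = (2*K)/((2*K)) = (2*K)*(1/(2*K)) = 1)
D = -6 (D = ((1/(-5 + 4) - 3)*(1 + 2))/2 = ((1/(-1) - 3)*3)/2 = ((-1 - 3)*3)/2 = (-4*3)/2 = (1/2)*(-12) = -6)
(D*2)*u(-2, 1) = (-6*2)*(-5 - 1*1) = -12*(-5 - 1) = -12*(-6) = 72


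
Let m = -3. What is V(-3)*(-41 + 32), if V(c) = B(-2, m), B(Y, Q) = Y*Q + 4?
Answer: -90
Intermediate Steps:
B(Y, Q) = 4 + Q*Y (B(Y, Q) = Q*Y + 4 = 4 + Q*Y)
V(c) = 10 (V(c) = 4 - 3*(-2) = 4 + 6 = 10)
V(-3)*(-41 + 32) = 10*(-41 + 32) = 10*(-9) = -90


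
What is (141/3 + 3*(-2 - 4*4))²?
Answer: 49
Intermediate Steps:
(141/3 + 3*(-2 - 4*4))² = (141*(⅓) + 3*(-2 - 16))² = (47 + 3*(-18))² = (47 - 54)² = (-7)² = 49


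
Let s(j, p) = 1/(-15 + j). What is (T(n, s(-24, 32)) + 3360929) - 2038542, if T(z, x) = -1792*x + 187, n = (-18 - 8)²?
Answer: 51582178/39 ≈ 1.3226e+6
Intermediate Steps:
n = 676 (n = (-26)² = 676)
T(z, x) = 187 - 1792*x
(T(n, s(-24, 32)) + 3360929) - 2038542 = ((187 - 1792/(-15 - 24)) + 3360929) - 2038542 = ((187 - 1792/(-39)) + 3360929) - 2038542 = ((187 - 1792*(-1/39)) + 3360929) - 2038542 = ((187 + 1792/39) + 3360929) - 2038542 = (9085/39 + 3360929) - 2038542 = 131085316/39 - 2038542 = 51582178/39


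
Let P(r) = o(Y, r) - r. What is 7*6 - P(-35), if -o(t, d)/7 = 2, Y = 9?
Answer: 21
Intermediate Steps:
o(t, d) = -14 (o(t, d) = -7*2 = -14)
P(r) = -14 - r
7*6 - P(-35) = 7*6 - (-14 - 1*(-35)) = 42 - (-14 + 35) = 42 - 1*21 = 42 - 21 = 21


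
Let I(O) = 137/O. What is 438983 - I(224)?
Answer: 98332055/224 ≈ 4.3898e+5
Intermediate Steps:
438983 - I(224) = 438983 - 137/224 = 98332055/224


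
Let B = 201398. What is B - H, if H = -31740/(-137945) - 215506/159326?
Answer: 442639524361579/2197822507 ≈ 2.0140e+5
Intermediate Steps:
H = -2467096793/2197822507 (H = -31740*(-1/137945) - 215506*1/159326 = 6348/27589 - 107753/79663 = -2467096793/2197822507 ≈ -1.1225)
B - H = 201398 - 1*(-2467096793/2197822507) = 201398 + 2467096793/2197822507 = 442639524361579/2197822507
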